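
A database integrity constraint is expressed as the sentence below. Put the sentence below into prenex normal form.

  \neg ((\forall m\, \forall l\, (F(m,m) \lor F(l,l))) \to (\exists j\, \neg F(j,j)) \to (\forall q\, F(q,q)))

Eliminate → and ↔ using ¬ and ∨.
  \neg (\neg (\forall m\, \forall l\, (F(m,m) \lor F(l,l))) \lor \neg (\exists j\, \neg F(j,j)) \lor (\forall q\, F(q,q)))
Drive negations inward (¬∀x A ≡ ∃x ¬A, ¬∃x A ≡ ∀x ¬A, De Morgan for ∧/∨):
  (\forall m\, \forall l\, (F(m,m) \lor F(l,l))) \land (\exists j\, \neg F(j,j)) \land (\exists q\, \neg F(q,q))
Extract every quantifier outward, since the variables are now distinct and don't occur free across branches:
  \forall m\, \forall l\, \exists j\, \exists q\, ((F(m,m) \lor F(l,l)) \land \neg F(j,j) \land \neg F(q,q))

\forall m\, \forall l\, \exists j\, \exists q\, ((F(m,m) \lor F(l,l)) \land \neg F(j,j) \land \neg F(q,q))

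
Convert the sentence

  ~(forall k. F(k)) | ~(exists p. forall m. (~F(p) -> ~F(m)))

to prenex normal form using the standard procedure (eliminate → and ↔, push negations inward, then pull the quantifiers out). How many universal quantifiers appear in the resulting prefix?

1

Rewrite implications/biconditionals: A → B as ¬A ∨ B.
  ~(forall k. F(k)) | ~(exists p. forall m. (~~F(p) | ~F(m)))
Drive negations inward (¬∀x A ≡ ∃x ¬A, ¬∃x A ≡ ∀x ¬A, De Morgan for ∧/∨):
  (exists k. ~F(k)) | (forall p. exists m. (~F(p) & F(m)))
All bound variables are already distinct, so no renaming is needed.
Pull the quantifiers to the front (each side's bound variable is not free in the other side):
  exists k. forall p. exists m. (~F(k) | ~F(p) & F(m))
The prefix is exists k forall p exists m: 1 universal, 2 existential.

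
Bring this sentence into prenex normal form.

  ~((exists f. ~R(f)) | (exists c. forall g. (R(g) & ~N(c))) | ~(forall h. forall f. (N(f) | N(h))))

Push ¬ through the quantifiers and connectives to reach negation normal form:
  (forall f. R(f)) & (forall c. exists g. (~R(g) | N(c))) & (forall h. forall f. (N(f) | N(h)))
Rename bound variables to avoid capture: f↦a.
  (forall f. R(f)) & (forall c. exists g. (~R(g) | N(c))) & (forall h. forall a. (N(a) | N(h)))
Extract every quantifier outward, since the variables are now distinct and don't occur free across branches:
  forall f. forall c. exists g. forall h. forall a. (R(f) & (~R(g) | N(c)) & (N(a) | N(h)))

forall f. forall c. exists g. forall h. forall a. (R(f) & (~R(g) | N(c)) & (N(a) | N(h)))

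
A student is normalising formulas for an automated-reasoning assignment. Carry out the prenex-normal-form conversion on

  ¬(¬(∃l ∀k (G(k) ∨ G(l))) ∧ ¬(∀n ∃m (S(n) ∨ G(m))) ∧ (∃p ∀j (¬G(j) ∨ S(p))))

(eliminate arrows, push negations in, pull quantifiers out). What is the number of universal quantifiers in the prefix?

3

Push ¬ through the quantifiers and connectives to reach negation normal form:
  (∃l ∀k (G(k) ∨ G(l))) ∨ (∀n ∃m (S(n) ∨ G(m))) ∨ (∀p ∃j (G(j) ∧ ¬S(p)))
All bound variables are already distinct, so no renaming is needed.
Pull the quantifiers to the front (each side's bound variable is not free in the other side):
  ∃l ∀k ∀n ∃m ∀p ∃j (G(k) ∨ G(l) ∨ S(n) ∨ G(m) ∨ G(j) ∧ ¬S(p))
The prefix is ∃l ∀k ∀n ∃m ∀p ∃j: 3 universal, 3 existential.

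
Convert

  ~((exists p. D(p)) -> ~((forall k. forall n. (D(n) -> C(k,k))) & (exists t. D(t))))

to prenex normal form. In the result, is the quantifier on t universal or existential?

existential

Eliminate → and ↔ using ¬ and ∨.
  ~(~(exists p. D(p)) | ~((forall k. forall n. (~D(n) | C(k,k))) & (exists t. D(t))))
Push ¬ through the quantifiers and connectives to reach negation normal form:
  (exists p. D(p)) & (forall k. forall n. (~D(n) | C(k,k))) & (exists t. D(t))
Finally move all quantifiers to the prefix:
  exists p. forall k. forall n. exists t. (D(p) & (~D(n) | C(k,k)) & D(t))
The quantifier exists t sits under an even number of negations (counting the antecedent side of each →), so it remains existential.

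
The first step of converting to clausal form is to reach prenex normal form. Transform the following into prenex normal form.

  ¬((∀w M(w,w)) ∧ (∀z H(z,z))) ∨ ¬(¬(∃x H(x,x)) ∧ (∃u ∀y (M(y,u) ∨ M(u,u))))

∃w ∃z ∃x ∀u ∃y (¬M(w,w) ∨ ¬H(z,z) ∨ H(x,x) ∨ ¬M(y,u) ∧ ¬M(u,u))

Drive negations inward (¬∀x A ≡ ∃x ¬A, ¬∃x A ≡ ∀x ¬A, De Morgan for ∧/∨):
  (∃w ¬M(w,w)) ∨ (∃z ¬H(z,z)) ∨ (∃x H(x,x)) ∨ (∀u ∃y (¬M(y,u) ∧ ¬M(u,u)))
Pull the quantifiers to the front (each side's bound variable is not free in the other side):
  ∃w ∃z ∃x ∀u ∃y (¬M(w,w) ∨ ¬H(z,z) ∨ H(x,x) ∨ ¬M(y,u) ∧ ¬M(u,u))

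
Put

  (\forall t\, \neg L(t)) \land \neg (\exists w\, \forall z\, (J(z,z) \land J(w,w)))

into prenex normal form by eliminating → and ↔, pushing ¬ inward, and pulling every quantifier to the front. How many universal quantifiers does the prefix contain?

Move each ¬ inward, flipping quantifiers it crosses:
  (\forall t\, \neg L(t)) \land (\forall w\, \exists z\, (\neg J(z,z) \lor \neg J(w,w)))
All bound variables are already distinct, so no renaming is needed.
Finally move all quantifiers to the prefix:
  \forall t\, \forall w\, \exists z\, (\neg L(t) \land (\neg J(z,z) \lor \neg J(w,w)))
The prefix is \forall t \forall w \exists z: 2 universal, 1 existential.

2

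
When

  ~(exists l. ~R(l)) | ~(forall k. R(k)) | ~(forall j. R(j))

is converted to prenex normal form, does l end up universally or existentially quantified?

universal

Drive negations inward (¬∀x A ≡ ∃x ¬A, ¬∃x A ≡ ∀x ¬A, De Morgan for ∧/∨):
  (forall l. R(l)) | (exists k. ~R(k)) | (exists j. ~R(j))
All bound variables are already distinct, so no renaming is needed.
Pull the quantifiers to the front (each side's bound variable is not free in the other side):
  forall l. exists k. exists j. (R(l) | ~R(k) | ~R(j))
The quantifier exists l sits under an odd number of negations, so it flips to forall l.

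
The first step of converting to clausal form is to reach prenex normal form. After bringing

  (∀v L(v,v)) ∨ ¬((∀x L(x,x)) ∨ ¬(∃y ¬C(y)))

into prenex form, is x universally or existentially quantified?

existential

Push ¬ through the quantifiers and connectives to reach negation normal form:
  (∀v L(v,v)) ∨ (∃x ¬L(x,x)) ∧ (∃y ¬C(y))
All bound variables are already distinct, so no renaming is needed.
Finally move all quantifiers to the prefix:
  ∀v ∃x ∃y (L(v,v) ∨ ¬L(x,x) ∧ ¬C(y))
The quantifier ∀x sits under an odd number of negations, so it flips to ∃x.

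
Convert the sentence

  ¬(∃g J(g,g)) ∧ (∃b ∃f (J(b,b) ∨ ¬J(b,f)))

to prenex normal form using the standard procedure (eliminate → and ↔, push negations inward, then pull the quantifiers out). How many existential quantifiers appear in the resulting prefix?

Drive negations inward (¬∀x A ≡ ∃x ¬A, ¬∃x A ≡ ∀x ¬A, De Morgan for ∧/∨):
  (∀g ¬J(g,g)) ∧ (∃b ∃f (J(b,b) ∨ ¬J(b,f)))
All bound variables are already distinct, so no renaming is needed.
Pull the quantifiers to the front (each side's bound variable is not free in the other side):
  ∀g ∃b ∃f (¬J(g,g) ∧ (J(b,b) ∨ ¬J(b,f)))
The prefix is ∀g ∃b ∃f: 1 universal, 2 existential.

2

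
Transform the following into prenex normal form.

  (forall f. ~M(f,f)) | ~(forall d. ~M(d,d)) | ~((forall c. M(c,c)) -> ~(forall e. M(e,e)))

Rewrite implications/biconditionals: A → B as ¬A ∨ B.
  (forall f. ~M(f,f)) | ~(forall d. ~M(d,d)) | ~(~(forall c. M(c,c)) | ~(forall e. M(e,e)))
Drive negations inward (¬∀x A ≡ ∃x ¬A, ¬∃x A ≡ ∀x ¬A, De Morgan for ∧/∨):
  (forall f. ~M(f,f)) | (exists d. M(d,d)) | (forall c. M(c,c)) & (forall e. M(e,e))
Pull the quantifiers to the front (each side's bound variable is not free in the other side):
  forall f. exists d. forall c. forall e. (~M(f,f) | M(d,d) | M(c,c) & M(e,e))

forall f. exists d. forall c. forall e. (~M(f,f) | M(d,d) | M(c,c) & M(e,e))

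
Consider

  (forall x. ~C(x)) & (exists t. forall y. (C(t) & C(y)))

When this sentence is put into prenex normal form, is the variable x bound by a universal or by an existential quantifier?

universal

All bound variables are already distinct, so no renaming is needed.
Pull the quantifiers to the front (each side's bound variable is not free in the other side):
  forall x. exists t. forall y. (~C(x) & C(t) & C(y))
The quantifier forall x sits under an even number of negations, so it remains universal.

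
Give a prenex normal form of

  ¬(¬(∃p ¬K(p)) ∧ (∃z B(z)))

Move each ¬ inward, flipping quantifiers it crosses:
  (∃p ¬K(p)) ∨ (∀z ¬B(z))
All bound variables are already distinct, so no renaming is needed.
Extract every quantifier outward, since the variables are now distinct and don't occur free across branches:
  ∃p ∀z (¬K(p) ∨ ¬B(z))

∃p ∀z (¬K(p) ∨ ¬B(z))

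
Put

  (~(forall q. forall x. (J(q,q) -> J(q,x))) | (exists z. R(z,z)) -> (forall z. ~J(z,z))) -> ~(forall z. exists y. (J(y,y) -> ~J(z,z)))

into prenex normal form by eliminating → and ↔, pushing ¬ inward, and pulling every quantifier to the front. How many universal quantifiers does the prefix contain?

Eliminate → and ↔ using ¬ and ∨.
  ~(~(~(forall q. forall x. (~J(q,q) | J(q,x))) | (exists z. R(z,z))) | (forall z. ~J(z,z))) | ~(forall z. exists y. (~J(y,y) | ~J(z,z)))
Drive negations inward (¬∀x A ≡ ∃x ¬A, ¬∃x A ≡ ∀x ¬A, De Morgan for ∧/∨):
  ((exists q. exists x. (J(q,q) & ~J(q,x))) | (exists z. R(z,z))) & (exists z. J(z,z)) | (exists z. forall y. (J(y,y) & J(z,z)))
Give each quantifier a distinct variable: z↦v1, z↦w1.
  ((exists q. exists x. (J(q,q) & ~J(q,x))) | (exists z. R(z,z))) & (exists v1. J(v1,v1)) | (exists w1. forall y. (J(y,y) & J(w1,w1)))
Pull the quantifiers to the front (each side's bound variable is not free in the other side):
  exists q. exists x. exists z. exists v1. exists w1. forall y. ((J(q,q) & ~J(q,x) | R(z,z)) & J(v1,v1) | J(y,y) & J(w1,w1))
The prefix is exists q exists x exists z exists v1 exists w1 forall y: 1 universal, 5 existential.

1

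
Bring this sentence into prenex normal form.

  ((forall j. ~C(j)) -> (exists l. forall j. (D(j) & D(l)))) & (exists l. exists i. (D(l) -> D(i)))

First replace A → B with ¬A ∨ B.
  (~(forall j. ~C(j)) | (exists l. forall j. (D(j) & D(l)))) & (exists l. exists i. (~D(l) | D(i)))
Move each ¬ inward, flipping quantifiers it crosses:
  ((exists j. C(j)) | (exists l. forall j. (D(j) & D(l)))) & (exists l. exists i. (~D(l) | D(i)))
Rename bound variables to avoid capture: j↦x1, l↦y1.
  ((exists j. C(j)) | (exists l. forall x1. (D(x1) & D(l)))) & (exists y1. exists i. (~D(y1) | D(i)))
Finally move all quantifiers to the prefix:
  exists j. exists l. forall x1. exists y1. exists i. ((C(j) | D(x1) & D(l)) & (~D(y1) | D(i)))

exists j. exists l. forall x1. exists y1. exists i. ((C(j) | D(x1) & D(l)) & (~D(y1) | D(i)))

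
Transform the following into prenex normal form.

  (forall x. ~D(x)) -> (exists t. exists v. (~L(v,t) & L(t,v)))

Eliminate → and ↔ using ¬ and ∨.
  ~(forall x. ~D(x)) | (exists t. exists v. (~L(v,t) & L(t,v)))
Push ¬ through the quantifiers and connectives to reach negation normal form:
  (exists x. D(x)) | (exists t. exists v. (~L(v,t) & L(t,v)))
All bound variables are already distinct, so no renaming is needed.
Pull the quantifiers to the front (each side's bound variable is not free in the other side):
  exists x. exists t. exists v. (D(x) | ~L(v,t) & L(t,v))

exists x. exists t. exists v. (D(x) | ~L(v,t) & L(t,v))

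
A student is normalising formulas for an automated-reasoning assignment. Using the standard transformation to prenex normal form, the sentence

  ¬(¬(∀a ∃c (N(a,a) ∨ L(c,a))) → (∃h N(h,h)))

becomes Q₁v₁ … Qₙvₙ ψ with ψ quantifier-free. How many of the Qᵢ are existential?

1

First replace A → B with ¬A ∨ B.
  ¬(¬¬(∀a ∃c (N(a,a) ∨ L(c,a))) ∨ (∃h N(h,h)))
Move each ¬ inward, flipping quantifiers it crosses:
  (∃a ∀c (¬N(a,a) ∧ ¬L(c,a))) ∧ (∀h ¬N(h,h))
All bound variables are already distinct, so no renaming is needed.
Extract every quantifier outward, since the variables are now distinct and don't occur free across branches:
  ∃a ∀c ∀h (¬N(a,a) ∧ ¬L(c,a) ∧ ¬N(h,h))
The prefix is ∃a ∀c ∀h: 2 universal, 1 existential.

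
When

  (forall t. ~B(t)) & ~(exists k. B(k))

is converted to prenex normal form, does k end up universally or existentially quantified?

Push ¬ through the quantifiers and connectives to reach negation normal form:
  (forall t. ~B(t)) & (forall k. ~B(k))
All bound variables are already distinct, so no renaming is needed.
Pull the quantifiers to the front (each side's bound variable is not free in the other side):
  forall t. forall k. (~B(t) & ~B(k))
The quantifier exists k sits under an odd number of negations, so it flips to forall k.

universal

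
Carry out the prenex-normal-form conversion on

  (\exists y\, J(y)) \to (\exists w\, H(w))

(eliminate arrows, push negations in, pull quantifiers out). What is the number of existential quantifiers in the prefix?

First replace A → B with ¬A ∨ B.
  \neg (\exists y\, J(y)) \lor (\exists w\, H(w))
Move each ¬ inward, flipping quantifiers it crosses:
  (\forall y\, \neg J(y)) \lor (\exists w\, H(w))
All bound variables are already distinct, so no renaming is needed.
Pull the quantifiers to the front (each side's bound variable is not free in the other side):
  \forall y\, \exists w\, (\neg J(y) \lor H(w))
The prefix is \forall y \exists w: 1 universal, 1 existential.

1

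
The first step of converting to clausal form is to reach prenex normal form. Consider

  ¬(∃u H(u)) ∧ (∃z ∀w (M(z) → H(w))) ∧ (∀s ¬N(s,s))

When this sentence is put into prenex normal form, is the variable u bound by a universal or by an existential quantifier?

First replace A → B with ¬A ∨ B.
  ¬(∃u H(u)) ∧ (∃z ∀w (¬M(z) ∨ H(w))) ∧ (∀s ¬N(s,s))
Move each ¬ inward, flipping quantifiers it crosses:
  (∀u ¬H(u)) ∧ (∃z ∀w (¬M(z) ∨ H(w))) ∧ (∀s ¬N(s,s))
All bound variables are already distinct, so no renaming is needed.
Pull the quantifiers to the front (each side's bound variable is not free in the other side):
  ∀u ∃z ∀w ∀s (¬H(u) ∧ (¬M(z) ∨ H(w)) ∧ ¬N(s,s))
The quantifier ∃u sits under an odd number of negations (counting the antecedent side of each →), so it flips to ∀u.

universal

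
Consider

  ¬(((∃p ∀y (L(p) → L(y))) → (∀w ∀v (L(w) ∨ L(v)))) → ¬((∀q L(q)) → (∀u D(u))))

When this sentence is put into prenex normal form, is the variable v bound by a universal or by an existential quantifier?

universal

Eliminate → and ↔ using ¬ and ∨.
  ¬(¬(¬(∃p ∀y (¬L(p) ∨ L(y))) ∨ (∀w ∀v (L(w) ∨ L(v)))) ∨ ¬(¬(∀q L(q)) ∨ (∀u D(u))))
Move each ¬ inward, flipping quantifiers it crosses:
  ((∀p ∃y (L(p) ∧ ¬L(y))) ∨ (∀w ∀v (L(w) ∨ L(v)))) ∧ ((∃q ¬L(q)) ∨ (∀u D(u)))
All bound variables are already distinct, so no renaming is needed.
Pull the quantifiers to the front (each side's bound variable is not free in the other side):
  ∀p ∃y ∀w ∀v ∃q ∀u ((L(p) ∧ ¬L(y) ∨ L(w) ∨ L(v)) ∧ (¬L(q) ∨ D(u)))
The quantifier ∀v sits under an even number of negations (counting the antecedent side of each →), so it remains universal.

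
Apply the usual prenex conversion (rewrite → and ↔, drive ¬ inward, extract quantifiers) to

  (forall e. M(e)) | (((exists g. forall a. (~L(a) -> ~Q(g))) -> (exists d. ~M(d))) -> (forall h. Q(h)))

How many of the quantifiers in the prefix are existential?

First replace A → B with ¬A ∨ B.
  (forall e. M(e)) | ~(~(exists g. forall a. (~~L(a) | ~Q(g))) | (exists d. ~M(d))) | (forall h. Q(h))
Move each ¬ inward, flipping quantifiers it crosses:
  (forall e. M(e)) | (exists g. forall a. (L(a) | ~Q(g))) & (forall d. M(d)) | (forall h. Q(h))
Finally move all quantifiers to the prefix:
  forall e. exists g. forall a. forall d. forall h. (M(e) | (L(a) | ~Q(g)) & M(d) | Q(h))
The prefix is forall e exists g forall a forall d forall h: 4 universal, 1 existential.

1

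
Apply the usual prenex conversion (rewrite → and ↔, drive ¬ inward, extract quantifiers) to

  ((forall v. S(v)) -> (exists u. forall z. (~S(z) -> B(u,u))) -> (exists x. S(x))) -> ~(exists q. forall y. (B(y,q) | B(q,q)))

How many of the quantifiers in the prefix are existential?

2

Rewrite implications/biconditionals: A → B as ¬A ∨ B.
  ~(~(forall v. S(v)) | ~(exists u. forall z. (~~S(z) | B(u,u))) | (exists x. S(x))) | ~(exists q. forall y. (B(y,q) | B(q,q)))
Drive negations inward (¬∀x A ≡ ∃x ¬A, ¬∃x A ≡ ∀x ¬A, De Morgan for ∧/∨):
  (forall v. S(v)) & (exists u. forall z. (S(z) | B(u,u))) & (forall x. ~S(x)) | (forall q. exists y. (~B(y,q) & ~B(q,q)))
Extract every quantifier outward, since the variables are now distinct and don't occur free across branches:
  forall v. exists u. forall z. forall x. forall q. exists y. (S(v) & (S(z) | B(u,u)) & ~S(x) | ~B(y,q) & ~B(q,q))
The prefix is forall v exists u forall z forall x forall q exists y: 4 universal, 2 existential.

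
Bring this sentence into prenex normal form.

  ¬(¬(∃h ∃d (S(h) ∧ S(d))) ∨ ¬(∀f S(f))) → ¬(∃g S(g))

Eliminate → and ↔ using ¬ and ∨.
  ¬¬(¬(∃h ∃d (S(h) ∧ S(d))) ∨ ¬(∀f S(f))) ∨ ¬(∃g S(g))
Drive negations inward (¬∀x A ≡ ∃x ¬A, ¬∃x A ≡ ∀x ¬A, De Morgan for ∧/∨):
  (∀h ∀d (¬S(h) ∨ ¬S(d))) ∨ (∃f ¬S(f)) ∨ (∀g ¬S(g))
Finally move all quantifiers to the prefix:
  ∀h ∀d ∃f ∀g (¬S(h) ∨ ¬S(d) ∨ ¬S(f) ∨ ¬S(g))

∀h ∀d ∃f ∀g (¬S(h) ∨ ¬S(d) ∨ ¬S(f) ∨ ¬S(g))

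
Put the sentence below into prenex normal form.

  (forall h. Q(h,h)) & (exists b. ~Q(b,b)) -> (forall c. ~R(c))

First replace A → B with ¬A ∨ B.
  ~((forall h. Q(h,h)) & (exists b. ~Q(b,b))) | (forall c. ~R(c))
Push ¬ through the quantifiers and connectives to reach negation normal form:
  (exists h. ~Q(h,h)) | (forall b. Q(b,b)) | (forall c. ~R(c))
All bound variables are already distinct, so no renaming is needed.
Extract every quantifier outward, since the variables are now distinct and don't occur free across branches:
  exists h. forall b. forall c. (~Q(h,h) | Q(b,b) | ~R(c))

exists h. forall b. forall c. (~Q(h,h) | Q(b,b) | ~R(c))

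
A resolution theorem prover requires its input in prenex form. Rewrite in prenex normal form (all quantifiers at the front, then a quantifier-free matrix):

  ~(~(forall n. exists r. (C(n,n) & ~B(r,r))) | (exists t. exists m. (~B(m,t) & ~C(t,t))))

forall n. exists r. forall t. forall m. (C(n,n) & ~B(r,r) & (B(m,t) | C(t,t)))

Move each ¬ inward, flipping quantifiers it crosses:
  (forall n. exists r. (C(n,n) & ~B(r,r))) & (forall t. forall m. (B(m,t) | C(t,t)))
Pull the quantifiers to the front (each side's bound variable is not free in the other side):
  forall n. exists r. forall t. forall m. (C(n,n) & ~B(r,r) & (B(m,t) | C(t,t)))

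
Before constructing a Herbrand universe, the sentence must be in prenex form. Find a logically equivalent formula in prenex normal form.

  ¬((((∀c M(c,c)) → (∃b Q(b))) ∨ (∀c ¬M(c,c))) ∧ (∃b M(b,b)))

Rewrite implications/biconditionals: A → B as ¬A ∨ B.
  ¬((¬(∀c M(c,c)) ∨ (∃b Q(b)) ∨ (∀c ¬M(c,c))) ∧ (∃b M(b,b)))
Drive negations inward (¬∀x A ≡ ∃x ¬A, ¬∃x A ≡ ∀x ¬A, De Morgan for ∧/∨):
  (∀c M(c,c)) ∧ (∀b ¬Q(b)) ∧ (∃c M(c,c)) ∨ (∀b ¬M(b,b))
Give each quantifier a distinct variable: c↦t, b↦v.
  (∀c M(c,c)) ∧ (∀b ¬Q(b)) ∧ (∃t M(t,t)) ∨ (∀v ¬M(v,v))
Pull the quantifiers to the front (each side's bound variable is not free in the other side):
  ∀c ∀b ∃t ∀v (M(c,c) ∧ ¬Q(b) ∧ M(t,t) ∨ ¬M(v,v))

∀c ∀b ∃t ∀v (M(c,c) ∧ ¬Q(b) ∧ M(t,t) ∨ ¬M(v,v))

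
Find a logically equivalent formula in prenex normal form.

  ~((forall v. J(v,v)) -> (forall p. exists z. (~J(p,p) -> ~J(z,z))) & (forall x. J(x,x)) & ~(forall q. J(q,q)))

forall v. exists p. forall z. exists x. forall q. (J(v,v) & (~J(p,p) & J(z,z) | ~J(x,x) | J(q,q)))

Rewrite implications/biconditionals: A → B as ¬A ∨ B.
  ~(~(forall v. J(v,v)) | (forall p. exists z. (~~J(p,p) | ~J(z,z))) & (forall x. J(x,x)) & ~(forall q. J(q,q)))
Push ¬ through the quantifiers and connectives to reach negation normal form:
  (forall v. J(v,v)) & ((exists p. forall z. (~J(p,p) & J(z,z))) | (exists x. ~J(x,x)) | (forall q. J(q,q)))
All bound variables are already distinct, so no renaming is needed.
Extract every quantifier outward, since the variables are now distinct and don't occur free across branches:
  forall v. exists p. forall z. exists x. forall q. (J(v,v) & (~J(p,p) & J(z,z) | ~J(x,x) | J(q,q)))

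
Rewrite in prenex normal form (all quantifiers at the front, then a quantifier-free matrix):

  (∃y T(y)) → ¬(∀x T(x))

∀y ∃x (¬T(y) ∨ ¬T(x))

Eliminate → and ↔ using ¬ and ∨.
  ¬(∃y T(y)) ∨ ¬(∀x T(x))
Push ¬ through the quantifiers and connectives to reach negation normal form:
  (∀y ¬T(y)) ∨ (∃x ¬T(x))
Pull the quantifiers to the front (each side's bound variable is not free in the other side):
  ∀y ∃x (¬T(y) ∨ ¬T(x))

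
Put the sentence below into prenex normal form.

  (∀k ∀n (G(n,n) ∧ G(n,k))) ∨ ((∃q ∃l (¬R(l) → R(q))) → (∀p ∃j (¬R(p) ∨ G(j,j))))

First replace A → B with ¬A ∨ B.
  (∀k ∀n (G(n,n) ∧ G(n,k))) ∨ ¬(∃q ∃l (¬¬R(l) ∨ R(q))) ∨ (∀p ∃j (¬R(p) ∨ G(j,j)))
Move each ¬ inward, flipping quantifiers it crosses:
  (∀k ∀n (G(n,n) ∧ G(n,k))) ∨ (∀q ∀l (¬R(l) ∧ ¬R(q))) ∨ (∀p ∃j (¬R(p) ∨ G(j,j)))
Extract every quantifier outward, since the variables are now distinct and don't occur free across branches:
  ∀k ∀n ∀q ∀l ∀p ∃j (G(n,n) ∧ G(n,k) ∨ ¬R(l) ∧ ¬R(q) ∨ ¬R(p) ∨ G(j,j))

∀k ∀n ∀q ∀l ∀p ∃j (G(n,n) ∧ G(n,k) ∨ ¬R(l) ∧ ¬R(q) ∨ ¬R(p) ∨ G(j,j))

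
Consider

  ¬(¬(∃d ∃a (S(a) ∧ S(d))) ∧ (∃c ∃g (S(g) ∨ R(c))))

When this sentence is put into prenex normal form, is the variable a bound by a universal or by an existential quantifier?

Push ¬ through the quantifiers and connectives to reach negation normal form:
  (∃d ∃a (S(a) ∧ S(d))) ∨ (∀c ∀g (¬S(g) ∧ ¬R(c)))
All bound variables are already distinct, so no renaming is needed.
Finally move all quantifiers to the prefix:
  ∃d ∃a ∀c ∀g (S(a) ∧ S(d) ∨ ¬S(g) ∧ ¬R(c))
The quantifier ∃a sits under an even number of negations, so it remains existential.

existential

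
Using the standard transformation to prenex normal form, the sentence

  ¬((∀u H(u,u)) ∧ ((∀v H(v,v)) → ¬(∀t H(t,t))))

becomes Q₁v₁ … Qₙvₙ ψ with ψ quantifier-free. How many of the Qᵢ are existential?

First replace A → B with ¬A ∨ B.
  ¬((∀u H(u,u)) ∧ (¬(∀v H(v,v)) ∨ ¬(∀t H(t,t))))
Drive negations inward (¬∀x A ≡ ∃x ¬A, ¬∃x A ≡ ∀x ¬A, De Morgan for ∧/∨):
  (∃u ¬H(u,u)) ∨ (∀v H(v,v)) ∧ (∀t H(t,t))
Pull the quantifiers to the front (each side's bound variable is not free in the other side):
  ∃u ∀v ∀t (¬H(u,u) ∨ H(v,v) ∧ H(t,t))
The prefix is ∃u ∀v ∀t: 2 universal, 1 existential.

1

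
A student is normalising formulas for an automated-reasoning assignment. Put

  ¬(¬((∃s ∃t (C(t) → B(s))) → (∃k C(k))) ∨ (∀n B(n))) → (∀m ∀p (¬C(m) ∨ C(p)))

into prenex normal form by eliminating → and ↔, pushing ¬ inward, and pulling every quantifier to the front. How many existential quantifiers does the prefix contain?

2

Eliminate → and ↔ using ¬ and ∨.
  ¬¬(¬(¬(∃s ∃t (¬C(t) ∨ B(s))) ∨ (∃k C(k))) ∨ (∀n B(n))) ∨ (∀m ∀p (¬C(m) ∨ C(p)))
Move each ¬ inward, flipping quantifiers it crosses:
  (∃s ∃t (¬C(t) ∨ B(s))) ∧ (∀k ¬C(k)) ∨ (∀n B(n)) ∨ (∀m ∀p (¬C(m) ∨ C(p)))
Extract every quantifier outward, since the variables are now distinct and don't occur free across branches:
  ∃s ∃t ∀k ∀n ∀m ∀p ((¬C(t) ∨ B(s)) ∧ ¬C(k) ∨ B(n) ∨ ¬C(m) ∨ C(p))
The prefix is ∃s ∃t ∀k ∀n ∀m ∀p: 4 universal, 2 existential.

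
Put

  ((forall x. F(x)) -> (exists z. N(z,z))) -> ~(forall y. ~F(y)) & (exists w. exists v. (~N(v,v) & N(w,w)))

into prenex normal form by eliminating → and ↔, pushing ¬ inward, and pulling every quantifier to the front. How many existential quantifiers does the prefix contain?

3

First replace A → B with ¬A ∨ B.
  ~(~(forall x. F(x)) | (exists z. N(z,z))) | ~(forall y. ~F(y)) & (exists w. exists v. (~N(v,v) & N(w,w)))
Drive negations inward (¬∀x A ≡ ∃x ¬A, ¬∃x A ≡ ∀x ¬A, De Morgan for ∧/∨):
  (forall x. F(x)) & (forall z. ~N(z,z)) | (exists y. F(y)) & (exists w. exists v. (~N(v,v) & N(w,w)))
All bound variables are already distinct, so no renaming is needed.
Finally move all quantifiers to the prefix:
  forall x. forall z. exists y. exists w. exists v. (F(x) & ~N(z,z) | F(y) & ~N(v,v) & N(w,w))
The prefix is forall x forall z exists y exists w exists v: 2 universal, 3 existential.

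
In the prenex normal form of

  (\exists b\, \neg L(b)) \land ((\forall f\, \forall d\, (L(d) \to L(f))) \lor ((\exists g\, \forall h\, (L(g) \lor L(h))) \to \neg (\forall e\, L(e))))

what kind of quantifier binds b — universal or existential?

existential

Rewrite implications/biconditionals: A → B as ¬A ∨ B.
  (\exists b\, \neg L(b)) \land ((\forall f\, \forall d\, (\neg L(d) \lor L(f))) \lor \neg (\exists g\, \forall h\, (L(g) \lor L(h))) \lor \neg (\forall e\, L(e)))
Drive negations inward (¬∀x A ≡ ∃x ¬A, ¬∃x A ≡ ∀x ¬A, De Morgan for ∧/∨):
  (\exists b\, \neg L(b)) \land ((\forall f\, \forall d\, (\neg L(d) \lor L(f))) \lor (\forall g\, \exists h\, (\neg L(g) \land \neg L(h))) \lor (\exists e\, \neg L(e)))
All bound variables are already distinct, so no renaming is needed.
Pull the quantifiers to the front (each side's bound variable is not free in the other side):
  \exists b\, \forall f\, \forall d\, \forall g\, \exists h\, \exists e\, (\neg L(b) \land (\neg L(d) \lor L(f) \lor \neg L(g) \land \neg L(h) \lor \neg L(e)))
The quantifier \exists b sits under an even number of negations (counting the antecedent side of each →), so it remains existential.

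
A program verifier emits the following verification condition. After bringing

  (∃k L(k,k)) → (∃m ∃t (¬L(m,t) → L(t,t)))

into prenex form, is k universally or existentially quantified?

universal

First replace A → B with ¬A ∨ B.
  ¬(∃k L(k,k)) ∨ (∃m ∃t (¬¬L(m,t) ∨ L(t,t)))
Drive negations inward (¬∀x A ≡ ∃x ¬A, ¬∃x A ≡ ∀x ¬A, De Morgan for ∧/∨):
  (∀k ¬L(k,k)) ∨ (∃m ∃t (L(m,t) ∨ L(t,t)))
Extract every quantifier outward, since the variables are now distinct and don't occur free across branches:
  ∀k ∃m ∃t (¬L(k,k) ∨ L(m,t) ∨ L(t,t))
The quantifier ∃k sits under an odd number of negations (counting the antecedent side of each →), so it flips to ∀k.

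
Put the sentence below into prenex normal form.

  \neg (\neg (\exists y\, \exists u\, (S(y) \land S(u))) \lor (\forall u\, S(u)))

\exists y\, \exists u\, \exists w\, (S(y) \land S(u) \land \neg S(w))

Push ¬ through the quantifiers and connectives to reach negation normal form:
  (\exists y\, \exists u\, (S(y) \land S(u))) \land (\exists u\, \neg S(u))
Give each quantifier a distinct variable: u↦w.
  (\exists y\, \exists u\, (S(y) \land S(u))) \land (\exists w\, \neg S(w))
Pull the quantifiers to the front (each side's bound variable is not free in the other side):
  \exists y\, \exists u\, \exists w\, (S(y) \land S(u) \land \neg S(w))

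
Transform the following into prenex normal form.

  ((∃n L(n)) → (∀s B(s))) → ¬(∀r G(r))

∃n ∃s ∃r (L(n) ∧ ¬B(s) ∨ ¬G(r))

First replace A → B with ¬A ∨ B.
  ¬(¬(∃n L(n)) ∨ (∀s B(s))) ∨ ¬(∀r G(r))
Drive negations inward (¬∀x A ≡ ∃x ¬A, ¬∃x A ≡ ∀x ¬A, De Morgan for ∧/∨):
  (∃n L(n)) ∧ (∃s ¬B(s)) ∨ (∃r ¬G(r))
All bound variables are already distinct, so no renaming is needed.
Extract every quantifier outward, since the variables are now distinct and don't occur free across branches:
  ∃n ∃s ∃r (L(n) ∧ ¬B(s) ∨ ¬G(r))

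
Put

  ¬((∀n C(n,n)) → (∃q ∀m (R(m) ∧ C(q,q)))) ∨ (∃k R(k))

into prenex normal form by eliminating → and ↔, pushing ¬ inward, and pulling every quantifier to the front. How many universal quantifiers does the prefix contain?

Eliminate → and ↔ using ¬ and ∨.
  ¬(¬(∀n C(n,n)) ∨ (∃q ∀m (R(m) ∧ C(q,q)))) ∨ (∃k R(k))
Move each ¬ inward, flipping quantifiers it crosses:
  (∀n C(n,n)) ∧ (∀q ∃m (¬R(m) ∨ ¬C(q,q))) ∨ (∃k R(k))
All bound variables are already distinct, so no renaming is needed.
Extract every quantifier outward, since the variables are now distinct and don't occur free across branches:
  ∀n ∀q ∃m ∃k (C(n,n) ∧ (¬R(m) ∨ ¬C(q,q)) ∨ R(k))
The prefix is ∀n ∀q ∃m ∃k: 2 universal, 2 existential.

2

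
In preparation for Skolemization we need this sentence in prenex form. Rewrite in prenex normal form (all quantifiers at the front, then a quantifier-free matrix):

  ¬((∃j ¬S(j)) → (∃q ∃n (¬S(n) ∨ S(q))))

Eliminate → and ↔ using ¬ and ∨.
  ¬(¬(∃j ¬S(j)) ∨ (∃q ∃n (¬S(n) ∨ S(q))))
Push ¬ through the quantifiers and connectives to reach negation normal form:
  (∃j ¬S(j)) ∧ (∀q ∀n (S(n) ∧ ¬S(q)))
All bound variables are already distinct, so no renaming is needed.
Extract every quantifier outward, since the variables are now distinct and don't occur free across branches:
  ∃j ∀q ∀n (¬S(j) ∧ S(n) ∧ ¬S(q))

∃j ∀q ∀n (¬S(j) ∧ S(n) ∧ ¬S(q))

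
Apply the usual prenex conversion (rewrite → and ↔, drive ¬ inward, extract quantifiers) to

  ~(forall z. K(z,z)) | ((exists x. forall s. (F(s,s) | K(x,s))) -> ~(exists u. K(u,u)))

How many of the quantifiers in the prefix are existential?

First replace A → B with ¬A ∨ B.
  ~(forall z. K(z,z)) | ~(exists x. forall s. (F(s,s) | K(x,s))) | ~(exists u. K(u,u))
Drive negations inward (¬∀x A ≡ ∃x ¬A, ¬∃x A ≡ ∀x ¬A, De Morgan for ∧/∨):
  (exists z. ~K(z,z)) | (forall x. exists s. (~F(s,s) & ~K(x,s))) | (forall u. ~K(u,u))
Finally move all quantifiers to the prefix:
  exists z. forall x. exists s. forall u. (~K(z,z) | ~F(s,s) & ~K(x,s) | ~K(u,u))
The prefix is exists z forall x exists s forall u: 2 universal, 2 existential.

2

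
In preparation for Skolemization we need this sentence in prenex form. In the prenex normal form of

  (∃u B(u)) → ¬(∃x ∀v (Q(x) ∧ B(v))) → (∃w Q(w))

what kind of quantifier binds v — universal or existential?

universal

First replace A → B with ¬A ∨ B.
  ¬(∃u B(u)) ∨ ¬¬(∃x ∀v (Q(x) ∧ B(v))) ∨ (∃w Q(w))
Drive negations inward (¬∀x A ≡ ∃x ¬A, ¬∃x A ≡ ∀x ¬A, De Morgan for ∧/∨):
  (∀u ¬B(u)) ∨ (∃x ∀v (Q(x) ∧ B(v))) ∨ (∃w Q(w))
Finally move all quantifiers to the prefix:
  ∀u ∃x ∀v ∃w (¬B(u) ∨ Q(x) ∧ B(v) ∨ Q(w))
The quantifier ∀v sits under an even number of negations (counting the antecedent side of each →), so it remains universal.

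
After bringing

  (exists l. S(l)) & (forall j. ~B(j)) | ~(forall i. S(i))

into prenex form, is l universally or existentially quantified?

existential

Move each ¬ inward, flipping quantifiers it crosses:
  (exists l. S(l)) & (forall j. ~B(j)) | (exists i. ~S(i))
All bound variables are already distinct, so no renaming is needed.
Pull the quantifiers to the front (each side's bound variable is not free in the other side):
  exists l. forall j. exists i. (S(l) & ~B(j) | ~S(i))
The quantifier exists l sits under an even number of negations, so it remains existential.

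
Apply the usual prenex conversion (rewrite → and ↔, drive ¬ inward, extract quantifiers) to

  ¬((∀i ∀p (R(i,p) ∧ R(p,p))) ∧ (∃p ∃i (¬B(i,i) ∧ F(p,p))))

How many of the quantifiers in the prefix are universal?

Drive negations inward (¬∀x A ≡ ∃x ¬A, ¬∃x A ≡ ∀x ¬A, De Morgan for ∧/∨):
  (∃i ∃p (¬R(i,p) ∨ ¬R(p,p))) ∨ (∀p ∀i (B(i,i) ∨ ¬F(p,p)))
Rename bound variables to avoid capture: p↦b, i↦u.
  (∃i ∃p (¬R(i,p) ∨ ¬R(p,p))) ∨ (∀b ∀u (B(u,u) ∨ ¬F(b,b)))
Extract every quantifier outward, since the variables are now distinct and don't occur free across branches:
  ∃i ∃p ∀b ∀u (¬R(i,p) ∨ ¬R(p,p) ∨ B(u,u) ∨ ¬F(b,b))
The prefix is ∃i ∃p ∀b ∀u: 2 universal, 2 existential.

2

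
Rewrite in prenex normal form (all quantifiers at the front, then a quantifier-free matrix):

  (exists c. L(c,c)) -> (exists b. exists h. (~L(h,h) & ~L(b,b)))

First replace A → B with ¬A ∨ B.
  ~(exists c. L(c,c)) | (exists b. exists h. (~L(h,h) & ~L(b,b)))
Drive negations inward (¬∀x A ≡ ∃x ¬A, ¬∃x A ≡ ∀x ¬A, De Morgan for ∧/∨):
  (forall c. ~L(c,c)) | (exists b. exists h. (~L(h,h) & ~L(b,b)))
All bound variables are already distinct, so no renaming is needed.
Pull the quantifiers to the front (each side's bound variable is not free in the other side):
  forall c. exists b. exists h. (~L(c,c) | ~L(h,h) & ~L(b,b))

forall c. exists b. exists h. (~L(c,c) | ~L(h,h) & ~L(b,b))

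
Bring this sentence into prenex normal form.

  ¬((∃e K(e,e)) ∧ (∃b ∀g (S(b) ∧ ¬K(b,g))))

Push ¬ through the quantifiers and connectives to reach negation normal form:
  (∀e ¬K(e,e)) ∨ (∀b ∃g (¬S(b) ∨ K(b,g)))
All bound variables are already distinct, so no renaming is needed.
Finally move all quantifiers to the prefix:
  ∀e ∀b ∃g (¬K(e,e) ∨ ¬S(b) ∨ K(b,g))

∀e ∀b ∃g (¬K(e,e) ∨ ¬S(b) ∨ K(b,g))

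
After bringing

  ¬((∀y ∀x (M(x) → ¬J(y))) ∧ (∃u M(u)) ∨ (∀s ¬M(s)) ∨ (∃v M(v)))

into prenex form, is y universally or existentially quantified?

existential

Rewrite implications/biconditionals: A → B as ¬A ∨ B.
  ¬((∀y ∀x (¬M(x) ∨ ¬J(y))) ∧ (∃u M(u)) ∨ (∀s ¬M(s)) ∨ (∃v M(v)))
Push ¬ through the quantifiers and connectives to reach negation normal form:
  ((∃y ∃x (M(x) ∧ J(y))) ∨ (∀u ¬M(u))) ∧ (∃s M(s)) ∧ (∀v ¬M(v))
All bound variables are already distinct, so no renaming is needed.
Extract every quantifier outward, since the variables are now distinct and don't occur free across branches:
  ∃y ∃x ∀u ∃s ∀v ((M(x) ∧ J(y) ∨ ¬M(u)) ∧ M(s) ∧ ¬M(v))
The quantifier ∀y sits under an odd number of negations (counting the antecedent side of each →), so it flips to ∃y.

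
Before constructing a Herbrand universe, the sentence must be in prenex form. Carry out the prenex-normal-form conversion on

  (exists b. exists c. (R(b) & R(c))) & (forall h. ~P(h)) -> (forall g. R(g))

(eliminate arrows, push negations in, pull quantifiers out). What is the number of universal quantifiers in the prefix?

3

Rewrite implications/biconditionals: A → B as ¬A ∨ B.
  ~((exists b. exists c. (R(b) & R(c))) & (forall h. ~P(h))) | (forall g. R(g))
Drive negations inward (¬∀x A ≡ ∃x ¬A, ¬∃x A ≡ ∀x ¬A, De Morgan for ∧/∨):
  (forall b. forall c. (~R(b) | ~R(c))) | (exists h. P(h)) | (forall g. R(g))
Finally move all quantifiers to the prefix:
  forall b. forall c. exists h. forall g. (~R(b) | ~R(c) | P(h) | R(g))
The prefix is forall b forall c exists h forall g: 3 universal, 1 existential.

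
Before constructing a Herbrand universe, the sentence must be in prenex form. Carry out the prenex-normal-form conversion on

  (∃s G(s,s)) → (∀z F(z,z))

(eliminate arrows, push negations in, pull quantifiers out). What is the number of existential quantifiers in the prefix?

Eliminate → and ↔ using ¬ and ∨.
  ¬(∃s G(s,s)) ∨ (∀z F(z,z))
Move each ¬ inward, flipping quantifiers it crosses:
  (∀s ¬G(s,s)) ∨ (∀z F(z,z))
Extract every quantifier outward, since the variables are now distinct and don't occur free across branches:
  ∀s ∀z (¬G(s,s) ∨ F(z,z))
The prefix is ∀s ∀z: 2 universal, 0 existential.

0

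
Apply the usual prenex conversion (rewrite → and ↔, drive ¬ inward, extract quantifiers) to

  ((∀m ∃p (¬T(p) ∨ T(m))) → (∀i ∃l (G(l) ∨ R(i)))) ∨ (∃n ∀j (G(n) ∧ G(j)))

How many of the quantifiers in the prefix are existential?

First replace A → B with ¬A ∨ B.
  ¬(∀m ∃p (¬T(p) ∨ T(m))) ∨ (∀i ∃l (G(l) ∨ R(i))) ∨ (∃n ∀j (G(n) ∧ G(j)))
Push ¬ through the quantifiers and connectives to reach negation normal form:
  (∃m ∀p (T(p) ∧ ¬T(m))) ∨ (∀i ∃l (G(l) ∨ R(i))) ∨ (∃n ∀j (G(n) ∧ G(j)))
Pull the quantifiers to the front (each side's bound variable is not free in the other side):
  ∃m ∀p ∀i ∃l ∃n ∀j (T(p) ∧ ¬T(m) ∨ G(l) ∨ R(i) ∨ G(n) ∧ G(j))
The prefix is ∃m ∀p ∀i ∃l ∃n ∀j: 3 universal, 3 existential.

3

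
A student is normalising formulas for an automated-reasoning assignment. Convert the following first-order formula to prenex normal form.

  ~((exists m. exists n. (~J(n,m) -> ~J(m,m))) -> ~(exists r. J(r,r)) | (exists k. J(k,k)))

Rewrite implications/biconditionals: A → B as ¬A ∨ B.
  ~(~(exists m. exists n. (~~J(n,m) | ~J(m,m))) | ~(exists r. J(r,r)) | (exists k. J(k,k)))
Move each ¬ inward, flipping quantifiers it crosses:
  (exists m. exists n. (J(n,m) | ~J(m,m))) & (exists r. J(r,r)) & (forall k. ~J(k,k))
All bound variables are already distinct, so no renaming is needed.
Extract every quantifier outward, since the variables are now distinct and don't occur free across branches:
  exists m. exists n. exists r. forall k. ((J(n,m) | ~J(m,m)) & J(r,r) & ~J(k,k))

exists m. exists n. exists r. forall k. ((J(n,m) | ~J(m,m)) & J(r,r) & ~J(k,k))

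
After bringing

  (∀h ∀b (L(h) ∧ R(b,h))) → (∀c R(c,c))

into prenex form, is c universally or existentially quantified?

Eliminate → and ↔ using ¬ and ∨.
  ¬(∀h ∀b (L(h) ∧ R(b,h))) ∨ (∀c R(c,c))
Move each ¬ inward, flipping quantifiers it crosses:
  (∃h ∃b (¬L(h) ∨ ¬R(b,h))) ∨ (∀c R(c,c))
All bound variables are already distinct, so no renaming is needed.
Pull the quantifiers to the front (each side's bound variable is not free in the other side):
  ∃h ∃b ∀c (¬L(h) ∨ ¬R(b,h) ∨ R(c,c))
The quantifier ∀c sits under an even number of negations (counting the antecedent side of each →), so it remains universal.

universal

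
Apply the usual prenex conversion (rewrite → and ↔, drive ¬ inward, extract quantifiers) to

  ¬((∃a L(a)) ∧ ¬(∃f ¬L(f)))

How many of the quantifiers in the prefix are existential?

Drive negations inward (¬∀x A ≡ ∃x ¬A, ¬∃x A ≡ ∀x ¬A, De Morgan for ∧/∨):
  (∀a ¬L(a)) ∨ (∃f ¬L(f))
Finally move all quantifiers to the prefix:
  ∀a ∃f (¬L(a) ∨ ¬L(f))
The prefix is ∀a ∃f: 1 universal, 1 existential.

1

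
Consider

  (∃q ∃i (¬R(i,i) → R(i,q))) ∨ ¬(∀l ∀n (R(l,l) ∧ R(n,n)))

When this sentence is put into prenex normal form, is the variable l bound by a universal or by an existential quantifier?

First replace A → B with ¬A ∨ B.
  (∃q ∃i (¬¬R(i,i) ∨ R(i,q))) ∨ ¬(∀l ∀n (R(l,l) ∧ R(n,n)))
Move each ¬ inward, flipping quantifiers it crosses:
  (∃q ∃i (R(i,i) ∨ R(i,q))) ∨ (∃l ∃n (¬R(l,l) ∨ ¬R(n,n)))
All bound variables are already distinct, so no renaming is needed.
Finally move all quantifiers to the prefix:
  ∃q ∃i ∃l ∃n (R(i,i) ∨ R(i,q) ∨ ¬R(l,l) ∨ ¬R(n,n))
The quantifier ∀l sits under an odd number of negations (counting the antecedent side of each →), so it flips to ∃l.

existential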